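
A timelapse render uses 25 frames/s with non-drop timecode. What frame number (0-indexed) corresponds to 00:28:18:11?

Total seconds to the label: (0 × 3600 + 28 × 60 + 18) = 1698.
Frame index = 1698 × 25 + 11 = 42461.

42461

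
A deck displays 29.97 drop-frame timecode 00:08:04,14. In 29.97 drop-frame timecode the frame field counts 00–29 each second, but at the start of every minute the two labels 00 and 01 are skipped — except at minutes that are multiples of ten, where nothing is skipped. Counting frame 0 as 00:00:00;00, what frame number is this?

14518

As if non-drop at 30 labels/s: (0 × 3600 + 8 × 60 + 4) × 30 + 14 = 14534.
Minute boundaries passed: 8; those not divisible by 10: 8 − 0 = 8; dropped labels = 2 × 8 = 16.
Actual frame index = 14534 − 16 = 14518.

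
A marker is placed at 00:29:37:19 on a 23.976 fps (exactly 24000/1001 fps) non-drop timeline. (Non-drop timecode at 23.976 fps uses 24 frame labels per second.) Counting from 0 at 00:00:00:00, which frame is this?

42667

Total seconds to the label: (0 × 3600 + 29 × 60 + 37) = 1777.
Frame index = 1777 × 24 + 19 = 42667.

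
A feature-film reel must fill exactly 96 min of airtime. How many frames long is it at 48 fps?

276480 frames

96 min = 5760 s.
Frames = 5760 × 48 = 276480.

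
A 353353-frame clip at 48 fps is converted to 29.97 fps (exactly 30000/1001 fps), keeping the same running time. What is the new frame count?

Target frames = source frames × (target rate / source rate) = 353353 × (30000/1001)/(48) = 353353 × 625/1001 = 220625.

220625 frames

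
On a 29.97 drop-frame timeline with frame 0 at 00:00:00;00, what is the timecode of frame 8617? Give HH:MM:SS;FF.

00:04:47;15

Ten DF minutes hold 17982 frames, so frame 8617 lies in block 0 (frames 0–17981) with 8617 frames into that block.
The block's first minute is 1800 frames and the rest 1798 each; 8617 frames reaches minute 4, so 0 × 18 + 4 × 2 = 8 labels have been skipped so far.
Adding those back, label number 8617 + 8 = 8625 at 30 labels/s is 287 s + 15 f = 0 h 4 min 47 s frame 15, i.e. 00:04:47;15.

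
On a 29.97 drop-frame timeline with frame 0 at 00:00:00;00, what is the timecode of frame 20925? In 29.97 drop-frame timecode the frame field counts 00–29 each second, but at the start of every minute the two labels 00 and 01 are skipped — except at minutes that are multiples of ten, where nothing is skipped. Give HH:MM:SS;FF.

Ten DF minutes hold 17982 frames, so frame 20925 lies in block 1 (frames 17982–35963) with 2943 frames into that block.
The block's first minute is 1800 frames and the rest 1798 each; 2943 frames reaches minute 1, so 1 × 18 + 1 × 2 = 20 labels have been skipped so far.
Adding those back, label number 20925 + 20 = 20945 at 30 labels/s is 698 s + 5 f = 0 h 11 min 38 s frame 5, i.e. 00:11:38;05.

00:11:38;05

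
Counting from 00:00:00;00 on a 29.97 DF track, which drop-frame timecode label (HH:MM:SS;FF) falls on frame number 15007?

00:08:20;23

Ten DF minutes hold 17982 frames, so frame 15007 lies in block 0 (frames 0–17981) with 15007 frames into that block.
The block's first minute is 1800 frames and the rest 1798 each; 15007 frames reaches minute 8, so 0 × 18 + 8 × 2 = 16 labels have been skipped so far.
Adding those back, label number 15007 + 16 = 15023 at 30 labels/s is 500 s + 23 f = 0 h 8 min 20 s frame 23, i.e. 00:08:20;23.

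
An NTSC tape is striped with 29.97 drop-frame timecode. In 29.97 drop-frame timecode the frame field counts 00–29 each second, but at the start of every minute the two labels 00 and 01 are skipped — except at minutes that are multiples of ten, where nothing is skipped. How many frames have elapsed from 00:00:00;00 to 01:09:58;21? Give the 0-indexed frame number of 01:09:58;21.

125835

Complete 10-minute blocks: 6, each 17982 frames → 107892.
Remaining 9 whole minutes in the current block: 1800 + 8 × 1798 = 16184 frames.
Within the current minute: 58 × 30 + 21 − 2 = 1759 (labels ;00/;01 skipped at this minute). Total = 107892 + 16184 + 1759 = 125835.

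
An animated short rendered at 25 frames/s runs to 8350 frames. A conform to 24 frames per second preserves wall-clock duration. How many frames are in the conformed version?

8016 frames

Target frames = source frames × (target rate / source rate) = 8350 × (24)/(25) = 8350 × 24/25 = 8016.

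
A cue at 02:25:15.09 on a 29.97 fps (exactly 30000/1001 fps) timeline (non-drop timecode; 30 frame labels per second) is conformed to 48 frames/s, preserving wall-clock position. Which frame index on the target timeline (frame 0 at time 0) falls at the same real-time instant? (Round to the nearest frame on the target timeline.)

Source frame index: (2×3600 + 25×60 + 15) × 30 + 9 = 261459.
Real time: 261459 / (30000/1001) = 87240153/10000 s.
Target frame: (87240153/10000) × (48) = 261720459/625 ≈ 418752.734 → 418753.

frame 418753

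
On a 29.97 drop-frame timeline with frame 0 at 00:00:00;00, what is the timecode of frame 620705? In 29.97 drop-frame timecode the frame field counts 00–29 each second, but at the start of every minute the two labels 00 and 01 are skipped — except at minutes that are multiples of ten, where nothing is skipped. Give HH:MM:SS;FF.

Ten DF minutes hold 17982 frames, so frame 620705 lies in block 34 (frames 611388–629369) with 9317 frames into that block.
The block's first minute is 1800 frames and the rest 1798 each; 9317 frames reaches minute 5, so 34 × 18 + 5 × 2 = 622 labels have been skipped so far.
Adding those back, label number 620705 + 622 = 621327 at 30 labels/s is 20710 s + 27 f = 5 h 45 min 10 s frame 27, i.e. 05:45:10;27.

05:45:10;27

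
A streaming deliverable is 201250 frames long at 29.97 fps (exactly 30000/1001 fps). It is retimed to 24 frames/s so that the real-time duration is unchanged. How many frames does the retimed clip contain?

Target frames = source frames × (target rate / source rate) = 201250 × (24)/(30000/1001) = 201250 × 1001/1250 = 161161.

161161 frames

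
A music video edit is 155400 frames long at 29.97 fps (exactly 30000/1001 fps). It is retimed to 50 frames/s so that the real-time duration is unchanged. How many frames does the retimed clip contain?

259259 frames

Target frames = source frames × (target rate / source rate) = 155400 × (50)/(30000/1001) = 155400 × 1001/600 = 259259.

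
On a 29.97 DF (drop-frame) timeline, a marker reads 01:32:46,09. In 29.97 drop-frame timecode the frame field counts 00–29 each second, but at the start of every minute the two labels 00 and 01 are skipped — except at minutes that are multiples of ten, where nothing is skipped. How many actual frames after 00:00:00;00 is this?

Complete 10-minute blocks: 9, each 17982 frames → 161838.
Remaining 2 whole minutes in the current block: 1800 + 1 × 1798 = 3598 frames.
Within the current minute: 46 × 30 + 9 − 2 = 1387 (labels ;00/;01 skipped at this minute). Total = 161838 + 3598 + 1387 = 166823.

166823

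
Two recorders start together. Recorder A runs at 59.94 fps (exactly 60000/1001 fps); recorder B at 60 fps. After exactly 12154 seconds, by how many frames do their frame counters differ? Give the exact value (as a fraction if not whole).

A emits 60000/1001 × 12154 = 729240000/1001 frames; B emits 60 × 12154 = 729240.
Difference = 729240/1001 frames (≈ 728.5115); B is ahead of A.

729240/1001 frames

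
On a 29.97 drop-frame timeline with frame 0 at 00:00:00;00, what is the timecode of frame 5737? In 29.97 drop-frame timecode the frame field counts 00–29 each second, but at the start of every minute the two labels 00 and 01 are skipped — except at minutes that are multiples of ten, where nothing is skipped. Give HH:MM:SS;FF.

00:03:11;13

Each 10-minute DF block holds 10 × 60 × 30 − 9 × 2 = 17982 frames. 5737 ÷ 17982 → 0 full blocks, remainder 5737.
Within the partial block the first minute is 1800 frames and each further minute 1798, so 3 further minute boundaries passed. Total skipped labels = 18 × 0 + 2 × 3 = 6.
Non-drop label index = 5737 + 6 = 5743; at 30 labels/s that is 00:03:11:13, i.e. DF 00:03:11;13.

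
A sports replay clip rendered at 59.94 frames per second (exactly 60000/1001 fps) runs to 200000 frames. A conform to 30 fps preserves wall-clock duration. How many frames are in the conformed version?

Target frames = source frames × (target rate / source rate) = 200000 × (30)/(60000/1001) = 200000 × 1001/2000 = 100100.

100100 frames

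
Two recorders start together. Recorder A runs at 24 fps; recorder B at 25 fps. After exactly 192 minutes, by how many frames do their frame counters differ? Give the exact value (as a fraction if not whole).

192 min = 11520 s.
A emits 24 × 11520 = 276480 frames; B emits 25 × 11520 = 288000.
Difference = 11520 frames; B is ahead of A.

11520 frames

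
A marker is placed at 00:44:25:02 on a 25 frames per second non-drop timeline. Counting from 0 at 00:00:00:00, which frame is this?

Total seconds to the label: (0 × 3600 + 44 × 60 + 25) = 2665.
Frame index = 2665 × 25 + 2 = 66627.

frame 66627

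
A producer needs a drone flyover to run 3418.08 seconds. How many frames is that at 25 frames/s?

Frames = 3418.08 × 25 = 85452.

85452 frames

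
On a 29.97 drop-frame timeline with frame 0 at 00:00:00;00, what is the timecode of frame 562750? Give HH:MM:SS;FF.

Ten DF minutes hold 17982 frames, so frame 562750 lies in block 31 (frames 557442–575423) with 5308 frames into that block.
The block's first minute is 1800 frames and the rest 1798 each; 5308 frames reaches minute 2, so 31 × 18 + 2 × 2 = 562 labels have been skipped so far.
Adding those back, label number 562750 + 562 = 563312 at 30 labels/s is 18777 s + 2 f = 5 h 12 min 57 s frame 2, i.e. 05:12:57;02.

05:12:57;02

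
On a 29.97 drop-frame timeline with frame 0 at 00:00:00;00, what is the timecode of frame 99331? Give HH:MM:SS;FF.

Each 10-minute DF block holds 10 × 60 × 30 − 9 × 2 = 17982 frames. 99331 ÷ 17982 → 5 full blocks, remainder 9421.
Within the partial block the first minute is 1800 frames and each further minute 1798, so 5 further minute boundaries passed. Total skipped labels = 18 × 5 + 2 × 5 = 100.
Non-drop label index = 99331 + 100 = 99431; at 30 labels/s that is 00:55:14:11, i.e. DF 00:55:14;11.

00:55:14;11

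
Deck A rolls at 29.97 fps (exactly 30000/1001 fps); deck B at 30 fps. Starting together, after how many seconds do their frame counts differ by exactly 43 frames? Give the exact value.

The gap grows by |30 − 30000/1001| = 30/1001 frames per second.
Time for a 43-frame gap: 43 ÷ (30/1001) = 43043/30 s.

43043/30 seconds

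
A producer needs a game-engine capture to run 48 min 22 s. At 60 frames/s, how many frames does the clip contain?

48 min 22 s = 2902 s.
Frames = 2902 × 60 = 174120.

174120 frames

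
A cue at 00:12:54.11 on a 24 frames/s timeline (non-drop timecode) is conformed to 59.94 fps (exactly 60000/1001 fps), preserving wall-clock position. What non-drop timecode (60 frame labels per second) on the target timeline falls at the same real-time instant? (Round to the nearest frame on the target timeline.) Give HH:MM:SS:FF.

Source frame index: (0×3600 + 12×60 + 54) × 24 + 11 = 18587.
Real time: 18587 / (24) = 18587/24 s.
Target frame: (18587/24) × (60000/1001) = 46467500/1001 ≈ 46421.079 → 46421.
At 60 labels/s: frame 46421 → 00:12:53:41.

00:12:53:41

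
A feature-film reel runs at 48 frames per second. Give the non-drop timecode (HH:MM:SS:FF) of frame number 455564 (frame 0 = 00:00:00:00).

455564 ÷ 48 = 9490 full seconds, remainder 44 frames.
9490 s = 2 h 38 min 10 s.
Timecode: 02:38:10:44.

02:38:10:44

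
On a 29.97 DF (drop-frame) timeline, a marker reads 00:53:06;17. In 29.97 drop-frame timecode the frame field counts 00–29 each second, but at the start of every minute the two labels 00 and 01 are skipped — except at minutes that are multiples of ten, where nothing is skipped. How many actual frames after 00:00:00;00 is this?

Complete 10-minute blocks: 5, each 17982 frames → 89910.
Remaining 3 whole minutes in the current block: 1800 + 2 × 1798 = 5396 frames.
Within the current minute: 6 × 30 + 17 − 2 = 195 (labels ;00/;01 skipped at this minute). Total = 89910 + 5396 + 195 = 95501.

95501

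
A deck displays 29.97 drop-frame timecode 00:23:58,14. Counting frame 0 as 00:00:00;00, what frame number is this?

As if non-drop at 30 labels/s: (0 × 3600 + 23 × 60 + 58) × 30 + 14 = 43154.
Minute boundaries passed: 23; those not divisible by 10: 23 − 2 = 21; dropped labels = 2 × 21 = 42.
Actual frame index = 43154 − 42 = 43112.

43112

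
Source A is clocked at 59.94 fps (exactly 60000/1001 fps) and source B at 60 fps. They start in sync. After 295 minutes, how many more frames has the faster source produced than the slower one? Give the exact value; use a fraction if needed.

295 min = 17700 s.
A emits 60000/1001 × 17700 = 1062000000/1001 frames; B emits 60 × 17700 = 1062000.
Difference = 1062000/1001 frames (≈ 1060.9391); B is ahead of A.

1062000/1001 frames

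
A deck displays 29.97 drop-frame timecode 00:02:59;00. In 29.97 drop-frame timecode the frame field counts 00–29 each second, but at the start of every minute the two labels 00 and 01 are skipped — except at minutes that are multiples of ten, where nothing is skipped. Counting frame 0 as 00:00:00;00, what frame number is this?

As if non-drop at 30 labels/s: (0 × 3600 + 2 × 60 + 59) × 30 + 0 = 5370.
Minute boundaries passed: 2; those not divisible by 10: 2 − 0 = 2; dropped labels = 2 × 2 = 4.
Actual frame index = 5370 − 4 = 5366.

5366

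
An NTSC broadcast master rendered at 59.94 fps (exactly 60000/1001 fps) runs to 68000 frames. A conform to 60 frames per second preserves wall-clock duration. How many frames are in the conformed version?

Target frames = source frames × (target rate / source rate) = 68000 × (60)/(60000/1001) = 68000 × 1001/1000 = 68068.

68068 frames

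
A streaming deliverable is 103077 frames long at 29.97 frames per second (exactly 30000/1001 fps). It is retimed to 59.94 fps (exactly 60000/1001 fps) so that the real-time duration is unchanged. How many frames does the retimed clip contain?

206154 frames

Target frames = source frames × (target rate / source rate) = 103077 × (60000/1001)/(30000/1001) = 103077 × 2 = 206154.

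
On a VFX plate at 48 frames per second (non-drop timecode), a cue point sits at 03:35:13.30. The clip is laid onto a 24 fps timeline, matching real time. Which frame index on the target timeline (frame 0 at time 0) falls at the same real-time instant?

Source frame index: (3×3600 + 35×60 + 13) × 48 + 30 = 619854.
Real time: 619854 / (48) = 103309/8 s.
Target frame: (103309/8) × (24) = 309927.

frame 309927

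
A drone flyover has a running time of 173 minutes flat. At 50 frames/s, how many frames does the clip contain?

173 min = 10380 s.
Frames = 10380 × 50 = 519000.

519000 frames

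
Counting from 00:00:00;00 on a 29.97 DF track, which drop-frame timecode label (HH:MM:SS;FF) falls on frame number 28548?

00:15:52;16

Ten DF minutes hold 17982 frames, so frame 28548 lies in block 1 (frames 17982–35963) with 10566 frames into that block.
The block's first minute is 1800 frames and the rest 1798 each; 10566 frames reaches minute 5, so 1 × 18 + 5 × 2 = 28 labels have been skipped so far.
Adding those back, label number 28548 + 28 = 28576 at 30 labels/s is 952 s + 16 f = 0 h 15 min 52 s frame 16, i.e. 00:15:52;16.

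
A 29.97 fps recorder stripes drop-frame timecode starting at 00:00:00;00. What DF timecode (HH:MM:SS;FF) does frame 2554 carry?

Ten DF minutes hold 17982 frames, so frame 2554 lies in block 0 (frames 0–17981) with 2554 frames into that block.
The block's first minute is 1800 frames and the rest 1798 each; 2554 frames reaches minute 1, so 0 × 18 + 1 × 2 = 2 labels have been skipped so far.
Adding those back, label number 2554 + 2 = 2556 at 30 labels/s is 85 s + 6 f = 0 h 1 min 25 s frame 6, i.e. 00:01:25;06.

00:01:25;06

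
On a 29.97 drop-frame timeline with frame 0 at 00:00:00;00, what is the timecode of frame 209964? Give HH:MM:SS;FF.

01:56:45;24

Each 10-minute DF block holds 10 × 60 × 30 − 9 × 2 = 17982 frames. 209964 ÷ 17982 → 11 full blocks, remainder 12162.
Within the partial block the first minute is 1800 frames and each further minute 1798, so 6 further minute boundaries passed. Total skipped labels = 18 × 11 + 2 × 6 = 210.
Non-drop label index = 209964 + 210 = 210174; at 30 labels/s that is 01:56:45:24, i.e. DF 01:56:45;24.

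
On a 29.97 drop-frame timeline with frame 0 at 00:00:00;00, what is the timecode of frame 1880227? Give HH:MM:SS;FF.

17:25:36;29

Ten DF minutes hold 17982 frames, so frame 1880227 lies in block 104 (frames 1870128–1888109) with 10099 frames into that block.
The block's first minute is 1800 frames and the rest 1798 each; 10099 frames reaches minute 5, so 104 × 18 + 5 × 2 = 1882 labels have been skipped so far.
Adding those back, label number 1880227 + 1882 = 1882109 at 30 labels/s is 62736 s + 29 f = 17 h 25 min 36 s frame 29, i.e. 17:25:36;29.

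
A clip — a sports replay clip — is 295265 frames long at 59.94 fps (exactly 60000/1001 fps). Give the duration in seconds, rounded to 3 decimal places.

4926.004 seconds

Running time = 295265 × 1001/60000 = 59112053/12000 s ≈ 4926.004 s.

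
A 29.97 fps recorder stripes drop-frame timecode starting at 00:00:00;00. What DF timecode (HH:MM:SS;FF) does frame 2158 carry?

00:01:12;00

Ten DF minutes hold 17982 frames, so frame 2158 lies in block 0 (frames 0–17981) with 2158 frames into that block.
The block's first minute is 1800 frames and the rest 1798 each; 2158 frames reaches minute 1, so 0 × 18 + 1 × 2 = 2 labels have been skipped so far.
Adding those back, label number 2158 + 2 = 2160 at 30 labels/s is 72 s + 0 f = 0 h 1 min 12 s frame 0, i.e. 00:01:12;00.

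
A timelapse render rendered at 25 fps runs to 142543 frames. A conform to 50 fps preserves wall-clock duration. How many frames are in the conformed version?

Target frames = source frames × (target rate / source rate) = 142543 × (50)/(25) = 142543 × 2 = 285086.

285086 frames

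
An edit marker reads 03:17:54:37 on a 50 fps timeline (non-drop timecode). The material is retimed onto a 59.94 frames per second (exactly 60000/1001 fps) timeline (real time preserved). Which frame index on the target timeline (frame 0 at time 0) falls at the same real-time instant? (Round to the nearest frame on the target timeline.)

frame 711773

Source frame index: (3×3600 + 17×60 + 54) × 50 + 37 = 593737.
Real time: 593737 / (50) = 593737/50 s.
Target frame: (593737/50) × (60000/1001) = 712484400/1001 ≈ 711772.627 → 711773.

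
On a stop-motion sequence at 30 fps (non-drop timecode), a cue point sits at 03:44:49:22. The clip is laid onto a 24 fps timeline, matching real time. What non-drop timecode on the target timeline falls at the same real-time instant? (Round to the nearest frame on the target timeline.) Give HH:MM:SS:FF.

03:44:49:18

Source frame index: (3×3600 + 44×60 + 49) × 30 + 22 = 404692.
Real time: 404692 / (30) = 202346/15 s.
Target frame: (202346/15) × (24) = 1618768/5 ≈ 323753.600 → 323754.
At 24 labels/s: frame 323754 → 03:44:49:18.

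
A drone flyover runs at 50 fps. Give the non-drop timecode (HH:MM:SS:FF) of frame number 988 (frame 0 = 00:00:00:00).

988 ÷ 50 = 19 full seconds, remainder 38 frames.
19 s = 0 h 0 min 19 s.
Timecode: 00:00:19:38.

00:00:19:38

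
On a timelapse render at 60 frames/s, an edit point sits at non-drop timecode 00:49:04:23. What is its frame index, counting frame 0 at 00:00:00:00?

Total seconds to the label: (0 × 3600 + 49 × 60 + 4) = 2944.
Frame index = 2944 × 60 + 23 = 176663.

176663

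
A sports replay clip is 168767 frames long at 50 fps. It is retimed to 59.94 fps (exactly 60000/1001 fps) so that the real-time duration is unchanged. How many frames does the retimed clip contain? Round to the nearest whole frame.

Frames at target rate = 168767 × (60000/1001) / (50) = 202520400/1001 ≈ 202318.082.
Nearest whole frame: 202318.

202318 frames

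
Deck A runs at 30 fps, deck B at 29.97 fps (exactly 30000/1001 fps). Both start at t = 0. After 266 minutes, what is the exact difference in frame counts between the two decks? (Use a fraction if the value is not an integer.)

266 min = 15960 s.
A emits 30 × 15960 = 478800 frames; B emits 30000/1001 × 15960 = 68400000/143.
Difference = 68400/143 frames (≈ 478.3217); B is behind A.

68400/143 frames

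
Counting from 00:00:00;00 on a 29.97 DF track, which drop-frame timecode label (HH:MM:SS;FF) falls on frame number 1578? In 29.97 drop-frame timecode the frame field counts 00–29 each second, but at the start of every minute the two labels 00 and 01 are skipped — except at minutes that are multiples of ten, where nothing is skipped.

Ten DF minutes hold 17982 frames, so frame 1578 lies in block 0 (frames 0–17981) with 1578 frames into that block.
The block's first minute is 1800 frames and the rest 1798 each; 1578 frames reaches minute 0, so 0 × 18 + 0 × 2 = 0 labels have been skipped so far.
Adding those back, label number 1578 + 0 = 1578 at 30 labels/s is 52 s + 18 f = 0 h 0 min 52 s frame 18, i.e. 00:00:52;18.

00:00:52;18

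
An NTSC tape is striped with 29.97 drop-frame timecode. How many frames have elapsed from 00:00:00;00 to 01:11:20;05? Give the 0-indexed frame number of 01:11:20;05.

Complete 10-minute blocks: 7, each 17982 frames → 125874.
Remaining 1 whole minute in the current block: 1800 + 0 × 1798 = 1800 frames.
Within the current minute: 20 × 30 + 5 − 2 = 603 (labels ;00/;01 skipped at this minute). Total = 125874 + 1800 + 603 = 128277.

128277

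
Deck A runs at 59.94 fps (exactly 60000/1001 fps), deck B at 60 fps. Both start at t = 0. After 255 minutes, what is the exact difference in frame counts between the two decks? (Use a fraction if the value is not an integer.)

255 min = 15300 s.
A emits 60000/1001 × 15300 = 918000000/1001 frames; B emits 60 × 15300 = 918000.
Difference = 918000/1001 frames (≈ 917.0829); B is ahead of A.

918000/1001 frames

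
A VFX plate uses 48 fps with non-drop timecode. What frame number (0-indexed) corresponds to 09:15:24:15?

Total seconds to the label: (9 × 3600 + 15 × 60 + 24) = 33324.
Frame index = 33324 × 48 + 15 = 1599567.

frame 1599567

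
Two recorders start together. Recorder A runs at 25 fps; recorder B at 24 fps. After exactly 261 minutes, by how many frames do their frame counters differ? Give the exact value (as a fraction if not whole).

261 min = 15660 s.
A emits 25 × 15660 = 391500 frames; B emits 24 × 15660 = 375840.
Difference = 15660 frames; B is behind A.

15660 frames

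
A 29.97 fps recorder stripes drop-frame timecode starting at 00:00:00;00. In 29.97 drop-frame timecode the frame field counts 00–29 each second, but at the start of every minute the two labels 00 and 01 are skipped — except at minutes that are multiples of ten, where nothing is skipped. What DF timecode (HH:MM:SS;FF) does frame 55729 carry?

00:30:59;13

Each 10-minute DF block holds 10 × 60 × 30 − 9 × 2 = 17982 frames. 55729 ÷ 17982 → 3 full blocks, remainder 1783.
Within the partial block the first minute is 1800 frames and each further minute 1798, so 0 further minute boundaries passed. Total skipped labels = 18 × 3 + 2 × 0 = 54.
Non-drop label index = 55729 + 54 = 55783; at 30 labels/s that is 00:30:59:13, i.e. DF 00:30:59;13.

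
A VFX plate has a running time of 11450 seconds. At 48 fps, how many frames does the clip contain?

549600 frames

Frames = 11450 × 48 = 549600.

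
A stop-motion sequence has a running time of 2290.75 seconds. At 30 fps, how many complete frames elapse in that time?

68722 frames

Frames = 2290.75 × 30 = 137445/2 ≈ 68722.5000.
Complete frames: 68722.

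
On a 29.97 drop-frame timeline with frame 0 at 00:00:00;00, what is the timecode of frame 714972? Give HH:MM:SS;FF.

Each 10-minute DF block holds 10 × 60 × 30 − 9 × 2 = 17982 frames. 714972 ÷ 17982 → 39 full blocks, remainder 13674.
Within the partial block the first minute is 1800 frames and each further minute 1798, so 7 further minute boundaries passed. Total skipped labels = 18 × 39 + 2 × 7 = 716.
Non-drop label index = 714972 + 716 = 715688; at 30 labels/s that is 06:37:36:08, i.e. DF 06:37:36;08.

06:37:36;08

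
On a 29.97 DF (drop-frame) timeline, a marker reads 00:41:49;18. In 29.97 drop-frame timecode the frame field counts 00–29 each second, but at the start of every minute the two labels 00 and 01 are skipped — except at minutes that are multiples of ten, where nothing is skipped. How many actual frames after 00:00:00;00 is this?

75214

As if non-drop at 30 labels/s: (0 × 3600 + 41 × 60 + 49) × 30 + 18 = 75288.
Minute boundaries passed: 41; those not divisible by 10: 41 − 4 = 37; dropped labels = 2 × 37 = 74.
Actual frame index = 75288 − 74 = 75214.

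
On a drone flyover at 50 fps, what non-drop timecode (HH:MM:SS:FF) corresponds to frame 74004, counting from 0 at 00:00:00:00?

00:24:40:04

74004 ÷ 50 = 1480 full seconds, remainder 4 frames.
1480 s = 0 h 24 min 40 s.
Timecode: 00:24:40:04.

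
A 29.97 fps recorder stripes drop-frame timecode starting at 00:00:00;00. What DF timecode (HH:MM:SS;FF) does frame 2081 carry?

Ten DF minutes hold 17982 frames, so frame 2081 lies in block 0 (frames 0–17981) with 2081 frames into that block.
The block's first minute is 1800 frames and the rest 1798 each; 2081 frames reaches minute 1, so 0 × 18 + 1 × 2 = 2 labels have been skipped so far.
Adding those back, label number 2081 + 2 = 2083 at 30 labels/s is 69 s + 13 f = 0 h 1 min 9 s frame 13, i.e. 00:01:09;13.

00:01:09;13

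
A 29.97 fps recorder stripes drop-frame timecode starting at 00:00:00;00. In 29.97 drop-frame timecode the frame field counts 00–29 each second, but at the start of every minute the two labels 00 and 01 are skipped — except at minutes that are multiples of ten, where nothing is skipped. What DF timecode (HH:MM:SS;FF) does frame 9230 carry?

Ten DF minutes hold 17982 frames, so frame 9230 lies in block 0 (frames 0–17981) with 9230 frames into that block.
The block's first minute is 1800 frames and the rest 1798 each; 9230 frames reaches minute 5, so 0 × 18 + 5 × 2 = 10 labels have been skipped so far.
Adding those back, label number 9230 + 10 = 9240 at 30 labels/s is 308 s + 0 f = 0 h 5 min 8 s frame 0, i.e. 00:05:08;00.

00:05:08;00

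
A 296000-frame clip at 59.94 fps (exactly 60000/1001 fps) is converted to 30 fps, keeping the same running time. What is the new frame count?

Target frames = source frames × (target rate / source rate) = 296000 × (30)/(60000/1001) = 296000 × 1001/2000 = 148148.

148148 frames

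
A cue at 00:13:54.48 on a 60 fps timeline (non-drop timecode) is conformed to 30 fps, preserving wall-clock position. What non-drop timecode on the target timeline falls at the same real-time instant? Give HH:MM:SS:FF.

00:13:54:24

Source frame index: (0×3600 + 13×60 + 54) × 60 + 48 = 50088.
Real time: 50088 / (60) = 4174/5 s.
Target frame: (4174/5) × (30) = 25044.
At 30 labels/s: frame 25044 → 00:13:54:24.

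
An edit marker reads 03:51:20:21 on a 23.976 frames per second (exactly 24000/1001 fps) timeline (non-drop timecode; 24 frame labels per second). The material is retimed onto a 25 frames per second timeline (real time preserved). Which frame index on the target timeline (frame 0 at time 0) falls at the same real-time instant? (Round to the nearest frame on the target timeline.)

frame 347369

Source frame index: (3×3600 + 51×60 + 20) × 24 + 21 = 333141.
Real time: 333141 / (24000/1001) = 111158047/8000 s.
Target frame: (111158047/8000) × (25) = 111158047/320 ≈ 347368.897 → 347369.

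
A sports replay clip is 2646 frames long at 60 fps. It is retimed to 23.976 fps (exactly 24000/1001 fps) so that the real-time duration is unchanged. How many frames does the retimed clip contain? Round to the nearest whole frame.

1057 frames

Frames at target rate = 2646 × (24000/1001) / (60) = 151200/143 ≈ 1057.343.
Nearest whole frame: 1057.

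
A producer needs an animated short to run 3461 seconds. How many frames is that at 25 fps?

Frames = 3461 × 25 = 86525.

86525 frames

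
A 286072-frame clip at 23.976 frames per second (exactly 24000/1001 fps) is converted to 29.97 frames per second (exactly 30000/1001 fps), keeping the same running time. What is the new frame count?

Target frames = source frames × (target rate / source rate) = 286072 × (30000/1001)/(24000/1001) = 286072 × 5/4 = 357590.

357590 frames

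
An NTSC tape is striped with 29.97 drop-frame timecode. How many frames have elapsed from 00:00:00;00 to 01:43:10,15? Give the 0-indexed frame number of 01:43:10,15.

185529

Complete 10-minute blocks: 10, each 17982 frames → 179820.
Remaining 3 whole minutes in the current block: 1800 + 2 × 1798 = 5396 frames.
Within the current minute: 10 × 30 + 15 − 2 = 313 (labels ;00/;01 skipped at this minute). Total = 179820 + 5396 + 313 = 185529.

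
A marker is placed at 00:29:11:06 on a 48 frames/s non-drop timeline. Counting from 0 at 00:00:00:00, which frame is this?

Total seconds to the label: (0 × 3600 + 29 × 60 + 11) = 1751.
Frame index = 1751 × 48 + 6 = 84054.

frame 84054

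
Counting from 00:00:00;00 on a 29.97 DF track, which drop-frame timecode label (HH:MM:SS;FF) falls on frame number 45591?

00:25:21;07

Ten DF minutes hold 17982 frames, so frame 45591 lies in block 2 (frames 35964–53945) with 9627 frames into that block.
The block's first minute is 1800 frames and the rest 1798 each; 9627 frames reaches minute 5, so 2 × 18 + 5 × 2 = 46 labels have been skipped so far.
Adding those back, label number 45591 + 46 = 45637 at 30 labels/s is 1521 s + 7 f = 0 h 25 min 21 s frame 7, i.e. 00:25:21;07.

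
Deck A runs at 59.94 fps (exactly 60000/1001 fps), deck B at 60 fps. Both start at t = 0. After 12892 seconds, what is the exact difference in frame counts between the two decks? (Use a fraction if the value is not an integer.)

A emits 60000/1001 × 12892 = 70320000/91 frames; B emits 60 × 12892 = 773520.
Difference = 70320/91 frames (≈ 772.7473); B is ahead of A.

70320/91 frames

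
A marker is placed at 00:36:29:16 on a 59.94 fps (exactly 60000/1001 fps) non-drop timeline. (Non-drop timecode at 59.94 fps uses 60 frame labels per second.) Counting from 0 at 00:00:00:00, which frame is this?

131356

Total seconds to the label: (0 × 3600 + 36 × 60 + 29) = 2189.
Frame index = 2189 × 60 + 16 = 131356.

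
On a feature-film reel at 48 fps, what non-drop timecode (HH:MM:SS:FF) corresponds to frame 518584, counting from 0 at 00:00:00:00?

03:00:03:40

518584 ÷ 48 = 10803 full seconds, remainder 40 frames.
10803 s = 3 h 0 min 3 s.
Timecode: 03:00:03:40.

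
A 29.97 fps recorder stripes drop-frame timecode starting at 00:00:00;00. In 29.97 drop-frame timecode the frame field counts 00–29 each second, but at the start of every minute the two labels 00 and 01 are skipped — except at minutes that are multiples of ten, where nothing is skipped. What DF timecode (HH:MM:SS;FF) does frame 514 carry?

Ten DF minutes hold 17982 frames, so frame 514 lies in block 0 (frames 0–17981) with 514 frames into that block.
The block's first minute is 1800 frames and the rest 1798 each; 514 frames reaches minute 0, so 0 × 18 + 0 × 2 = 0 labels have been skipped so far.
Adding those back, label number 514 + 0 = 514 at 30 labels/s is 17 s + 4 f = 0 h 0 min 17 s frame 4, i.e. 00:00:17;04.

00:00:17;04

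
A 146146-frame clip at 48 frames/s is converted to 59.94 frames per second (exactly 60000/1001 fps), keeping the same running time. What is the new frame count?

182500 frames

Target frames = source frames × (target rate / source rate) = 146146 × (60000/1001)/(48) = 146146 × 1250/1001 = 182500.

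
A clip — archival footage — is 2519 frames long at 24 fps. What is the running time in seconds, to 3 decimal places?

104.958 seconds

Running time = 2519 × 1/24 = 2519/24 s ≈ 104.958 s.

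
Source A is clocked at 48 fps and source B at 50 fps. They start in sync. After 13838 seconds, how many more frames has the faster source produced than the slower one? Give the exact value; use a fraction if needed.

27676 frames

A emits 48 × 13838 = 664224 frames; B emits 50 × 13838 = 691900.
Difference = 27676 frames; B is ahead of A.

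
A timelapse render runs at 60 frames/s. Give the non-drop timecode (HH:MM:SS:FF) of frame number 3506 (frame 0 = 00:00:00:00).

3506 ÷ 60 = 58 full seconds, remainder 26 frames.
58 s = 0 h 0 min 58 s.
Timecode: 00:00:58:26.

00:00:58:26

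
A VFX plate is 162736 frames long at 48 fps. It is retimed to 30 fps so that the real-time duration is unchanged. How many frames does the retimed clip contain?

Target frames = source frames × (target rate / source rate) = 162736 × (30)/(48) = 162736 × 5/8 = 101710.

101710 frames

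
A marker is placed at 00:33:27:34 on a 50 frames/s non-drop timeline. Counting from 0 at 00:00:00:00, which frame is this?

100384

Total seconds to the label: (0 × 3600 + 33 × 60 + 27) = 2007.
Frame index = 2007 × 50 + 34 = 100384.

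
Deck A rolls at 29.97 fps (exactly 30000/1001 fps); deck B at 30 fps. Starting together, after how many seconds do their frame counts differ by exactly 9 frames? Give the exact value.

The gap grows by |30 − 30000/1001| = 30/1001 frames per second.
Time for a 9-frame gap: 9 ÷ (30/1001) = 300.3 s.

300.3 seconds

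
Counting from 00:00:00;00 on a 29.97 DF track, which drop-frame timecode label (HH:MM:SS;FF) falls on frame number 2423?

00:01:20;25

Ten DF minutes hold 17982 frames, so frame 2423 lies in block 0 (frames 0–17981) with 2423 frames into that block.
The block's first minute is 1800 frames and the rest 1798 each; 2423 frames reaches minute 1, so 0 × 18 + 1 × 2 = 2 labels have been skipped so far.
Adding those back, label number 2423 + 2 = 2425 at 30 labels/s is 80 s + 25 f = 0 h 1 min 20 s frame 25, i.e. 00:01:20;25.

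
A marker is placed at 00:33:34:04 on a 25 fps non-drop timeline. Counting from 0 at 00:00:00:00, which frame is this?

50354

Total seconds to the label: (0 × 3600 + 33 × 60 + 34) = 2014.
Frame index = 2014 × 25 + 4 = 50354.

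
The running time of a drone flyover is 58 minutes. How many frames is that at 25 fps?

87000 frames

58 min = 3480 s.
Frames = 3480 × 25 = 87000.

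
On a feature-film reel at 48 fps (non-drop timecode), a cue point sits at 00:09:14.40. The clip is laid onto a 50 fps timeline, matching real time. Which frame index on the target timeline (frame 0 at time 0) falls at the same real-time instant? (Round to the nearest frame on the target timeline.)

Source frame index: (0×3600 + 9×60 + 14) × 48 + 40 = 26632.
Real time: 26632 / (48) = 3329/6 s.
Target frame: (3329/6) × (50) = 83225/3 ≈ 27741.667 → 27742.

frame 27742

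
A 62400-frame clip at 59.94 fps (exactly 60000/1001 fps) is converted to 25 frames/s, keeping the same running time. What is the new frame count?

Target frames = source frames × (target rate / source rate) = 62400 × (25)/(60000/1001) = 62400 × 1001/2400 = 26026.

26026 frames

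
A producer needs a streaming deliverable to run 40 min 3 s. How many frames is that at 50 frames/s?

40 min 3 s = 2403 s.
Frames = 2403 × 50 = 120150.

120150 frames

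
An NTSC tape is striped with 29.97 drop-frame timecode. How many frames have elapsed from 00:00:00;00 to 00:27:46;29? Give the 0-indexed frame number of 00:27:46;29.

As if non-drop at 30 labels/s: (0 × 3600 + 27 × 60 + 46) × 30 + 29 = 50009.
Minute boundaries passed: 27; those not divisible by 10: 27 − 2 = 25; dropped labels = 2 × 25 = 50.
Actual frame index = 50009 − 50 = 49959.

49959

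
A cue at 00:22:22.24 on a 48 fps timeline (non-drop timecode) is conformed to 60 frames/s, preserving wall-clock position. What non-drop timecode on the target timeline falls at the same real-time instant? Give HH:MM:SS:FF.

Source frame index: (0×3600 + 22×60 + 22) × 48 + 24 = 64440.
Real time: 64440 / (48) = 2685/2 s.
Target frame: (2685/2) × (60) = 80550.
At 60 labels/s: frame 80550 → 00:22:22:30.

00:22:22:30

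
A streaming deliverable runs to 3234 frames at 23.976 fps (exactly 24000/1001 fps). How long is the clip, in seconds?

Running time = 3234 / (24000/1001) = 134.88475 s.

134.88475 seconds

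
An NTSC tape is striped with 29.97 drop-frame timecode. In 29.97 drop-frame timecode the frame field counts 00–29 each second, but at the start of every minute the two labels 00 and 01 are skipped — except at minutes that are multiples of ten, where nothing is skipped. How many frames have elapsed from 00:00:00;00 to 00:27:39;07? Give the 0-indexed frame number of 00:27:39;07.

49727

Complete 10-minute blocks: 2, each 17982 frames → 35964.
Remaining 7 whole minutes in the current block: 1800 + 6 × 1798 = 12588 frames.
Within the current minute: 39 × 30 + 7 − 2 = 1175 (labels ;00/;01 skipped at this minute). Total = 35964 + 12588 + 1175 = 49727.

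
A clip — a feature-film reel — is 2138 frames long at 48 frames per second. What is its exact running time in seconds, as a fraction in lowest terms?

Running time = 2138 ÷ (48) = 2138 × 1/48 = 1069/24 s.

1069/24 seconds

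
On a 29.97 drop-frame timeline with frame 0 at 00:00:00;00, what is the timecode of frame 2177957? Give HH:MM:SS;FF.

Each 10-minute DF block holds 10 × 60 × 30 − 9 × 2 = 17982 frames. 2177957 ÷ 17982 → 121 full blocks, remainder 2135.
Within the partial block the first minute is 1800 frames and each further minute 1798, so 1 further minute boundary passed. Total skipped labels = 18 × 121 + 2 × 1 = 2180.
Non-drop label index = 2177957 + 2180 = 2180137; at 30 labels/s that is 20:11:11:07, i.e. DF 20:11:11;07.

20:11:11;07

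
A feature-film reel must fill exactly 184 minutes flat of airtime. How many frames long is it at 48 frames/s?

184 min = 11040 s.
Frames = 11040 × 48 = 529920.

529920 frames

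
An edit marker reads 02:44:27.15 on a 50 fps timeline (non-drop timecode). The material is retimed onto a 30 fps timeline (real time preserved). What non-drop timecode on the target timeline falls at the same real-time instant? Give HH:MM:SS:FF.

02:44:27:09

Source frame index: (2×3600 + 44×60 + 27) × 50 + 15 = 493365.
Real time: 493365 / (50) = 98673/10 s.
Target frame: (98673/10) × (30) = 296019.
At 30 labels/s: frame 296019 → 02:44:27:09.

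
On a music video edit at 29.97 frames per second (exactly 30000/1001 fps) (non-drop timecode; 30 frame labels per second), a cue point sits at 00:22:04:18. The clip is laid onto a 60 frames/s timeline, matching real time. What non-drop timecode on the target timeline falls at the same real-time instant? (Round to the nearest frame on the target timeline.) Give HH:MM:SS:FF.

00:22:05:55

Source frame index: (0×3600 + 22×60 + 4) × 30 + 18 = 39738.
Real time: 39738 / (30000/1001) = 6629623/5000 s.
Target frame: (6629623/5000) × (60) = 19888869/250 ≈ 79555.476 → 79555.
At 60 labels/s: frame 79555 → 00:22:05:55.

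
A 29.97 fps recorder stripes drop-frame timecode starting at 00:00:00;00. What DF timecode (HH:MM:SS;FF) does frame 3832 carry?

Each 10-minute DF block holds 10 × 60 × 30 − 9 × 2 = 17982 frames. 3832 ÷ 17982 → 0 full blocks, remainder 3832.
Within the partial block the first minute is 1800 frames and each further minute 1798, so 2 further minute boundaries passed. Total skipped labels = 18 × 0 + 2 × 2 = 4.
Non-drop label index = 3832 + 4 = 3836; at 30 labels/s that is 00:02:07:26, i.e. DF 00:02:07;26.

00:02:07;26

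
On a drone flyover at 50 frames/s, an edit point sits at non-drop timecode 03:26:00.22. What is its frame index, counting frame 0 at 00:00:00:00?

Total seconds to the label: (3 × 3600 + 26 × 60 + 0) = 12360.
Frame index = 12360 × 50 + 22 = 618022.

frame 618022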